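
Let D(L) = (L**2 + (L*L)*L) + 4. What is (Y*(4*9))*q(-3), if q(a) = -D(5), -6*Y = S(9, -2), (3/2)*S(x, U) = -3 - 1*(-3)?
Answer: 0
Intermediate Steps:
S(x, U) = 0 (S(x, U) = 2*(-3 - 1*(-3))/3 = 2*(-3 + 3)/3 = (2/3)*0 = 0)
Y = 0 (Y = -1/6*0 = 0)
D(L) = 4 + L**2 + L**3 (D(L) = (L**2 + L**2*L) + 4 = (L**2 + L**3) + 4 = 4 + L**2 + L**3)
q(a) = -154 (q(a) = -(4 + 5**2 + 5**3) = -(4 + 25 + 125) = -1*154 = -154)
(Y*(4*9))*q(-3) = (0*(4*9))*(-154) = (0*36)*(-154) = 0*(-154) = 0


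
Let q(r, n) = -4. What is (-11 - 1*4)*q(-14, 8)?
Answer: 60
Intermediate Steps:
(-11 - 1*4)*q(-14, 8) = (-11 - 1*4)*(-4) = (-11 - 4)*(-4) = -15*(-4) = 60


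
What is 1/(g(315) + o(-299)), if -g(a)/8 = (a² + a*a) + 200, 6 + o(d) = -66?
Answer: -1/1589272 ≈ -6.2922e-7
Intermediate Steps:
o(d) = -72 (o(d) = -6 - 66 = -72)
g(a) = -1600 - 16*a² (g(a) = -8*((a² + a*a) + 200) = -8*((a² + a²) + 200) = -8*(2*a² + 200) = -8*(200 + 2*a²) = -1600 - 16*a²)
1/(g(315) + o(-299)) = 1/((-1600 - 16*315²) - 72) = 1/((-1600 - 16*99225) - 72) = 1/((-1600 - 1587600) - 72) = 1/(-1589200 - 72) = 1/(-1589272) = -1/1589272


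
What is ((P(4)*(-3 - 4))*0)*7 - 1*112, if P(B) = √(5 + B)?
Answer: -112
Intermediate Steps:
((P(4)*(-3 - 4))*0)*7 - 1*112 = ((√(5 + 4)*(-3 - 4))*0)*7 - 1*112 = ((√9*(-7))*0)*7 - 112 = ((3*(-7))*0)*7 - 112 = -21*0*7 - 112 = 0*7 - 112 = 0 - 112 = -112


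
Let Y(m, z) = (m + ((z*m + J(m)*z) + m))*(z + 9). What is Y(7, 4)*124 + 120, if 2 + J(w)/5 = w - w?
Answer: 3344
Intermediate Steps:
J(w) = -10 (J(w) = -10 + 5*(w - w) = -10 + 5*0 = -10 + 0 = -10)
Y(m, z) = (9 + z)*(-10*z + 2*m + m*z) (Y(m, z) = (m + ((z*m - 10*z) + m))*(z + 9) = (m + ((m*z - 10*z) + m))*(9 + z) = (m + ((-10*z + m*z) + m))*(9 + z) = (m + (m - 10*z + m*z))*(9 + z) = (-10*z + 2*m + m*z)*(9 + z) = (9 + z)*(-10*z + 2*m + m*z))
Y(7, 4)*124 + 120 = (-90*4 - 10*4² + 18*7 + 7*4² + 11*7*4)*124 + 120 = (-360 - 10*16 + 126 + 7*16 + 308)*124 + 120 = (-360 - 160 + 126 + 112 + 308)*124 + 120 = 26*124 + 120 = 3224 + 120 = 3344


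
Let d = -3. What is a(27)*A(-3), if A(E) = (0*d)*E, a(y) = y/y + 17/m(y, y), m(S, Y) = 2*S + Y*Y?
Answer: 0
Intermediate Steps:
m(S, Y) = Y**2 + 2*S (m(S, Y) = 2*S + Y**2 = Y**2 + 2*S)
a(y) = 1 + 17/(y**2 + 2*y) (a(y) = y/y + 17/(y**2 + 2*y) = 1 + 17/(y**2 + 2*y))
A(E) = 0 (A(E) = (0*(-3))*E = 0*E = 0)
a(27)*A(-3) = ((17 + 27**2 + 2*27)/(27*(2 + 27)))*0 = ((1/27)*(17 + 729 + 54)/29)*0 = ((1/27)*(1/29)*800)*0 = (800/783)*0 = 0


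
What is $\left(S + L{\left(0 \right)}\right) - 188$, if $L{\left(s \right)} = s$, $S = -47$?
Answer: $-235$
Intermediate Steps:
$\left(S + L{\left(0 \right)}\right) - 188 = \left(-47 + 0\right) - 188 = -47 - 188 = -235$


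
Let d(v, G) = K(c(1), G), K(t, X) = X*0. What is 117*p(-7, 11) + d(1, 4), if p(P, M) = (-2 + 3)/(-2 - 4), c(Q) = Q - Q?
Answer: -39/2 ≈ -19.500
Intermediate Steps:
c(Q) = 0
K(t, X) = 0
d(v, G) = 0
p(P, M) = -⅙ (p(P, M) = 1/(-6) = 1*(-⅙) = -⅙)
117*p(-7, 11) + d(1, 4) = 117*(-⅙) + 0 = -39/2 + 0 = -39/2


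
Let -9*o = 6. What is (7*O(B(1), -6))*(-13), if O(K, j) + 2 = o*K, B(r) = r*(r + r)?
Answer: 910/3 ≈ 303.33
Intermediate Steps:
o = -⅔ (o = -⅑*6 = -⅔ ≈ -0.66667)
B(r) = 2*r² (B(r) = r*(2*r) = 2*r²)
O(K, j) = -2 - 2*K/3
(7*O(B(1), -6))*(-13) = (7*(-2 - 4*1²/3))*(-13) = (7*(-2 - 4/3))*(-13) = (7*(-10/3))*(-13) = -70/3*(-13) = 910/3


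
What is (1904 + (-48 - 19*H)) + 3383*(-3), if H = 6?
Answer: -8407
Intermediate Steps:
(1904 + (-48 - 19*H)) + 3383*(-3) = (1904 + (-48 - 19*6)) + 3383*(-3) = (1904 + (-48 - 114)) - 10149 = (1904 - 162) - 10149 = 1742 - 10149 = -8407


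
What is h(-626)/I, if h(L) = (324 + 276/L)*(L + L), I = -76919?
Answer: 405096/76919 ≈ 5.2665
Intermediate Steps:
h(L) = 2*L*(324 + 276/L) (h(L) = (324 + 276/L)*(2*L) = 2*L*(324 + 276/L))
h(-626)/I = (552 + 648*(-626))/(-76919) = (552 - 405648)*(-1/76919) = -405096*(-1/76919) = 405096/76919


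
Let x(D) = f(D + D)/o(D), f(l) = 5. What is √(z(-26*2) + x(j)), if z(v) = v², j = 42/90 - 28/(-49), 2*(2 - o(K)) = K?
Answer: √261860134/311 ≈ 52.032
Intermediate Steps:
o(K) = 2 - K/2
j = 109/105 (j = 42*(1/90) - 28*(-1/49) = 7/15 + 4/7 = 109/105 ≈ 1.0381)
x(D) = 5/(2 - D/2)
√(z(-26*2) + x(j)) = √((-26*2)² - 10/(-4 + 109/105)) = √((-52)² - 10/(-311/105)) = √(2704 - 10*(-105/311)) = √(2704 + 1050/311) = √(841994/311) = √261860134/311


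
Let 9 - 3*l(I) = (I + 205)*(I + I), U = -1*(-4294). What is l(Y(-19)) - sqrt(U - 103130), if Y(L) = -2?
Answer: 821/3 - 2*I*sqrt(24709) ≈ 273.67 - 314.38*I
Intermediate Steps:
U = 4294
l(I) = 3 - 2*I*(205 + I)/3 (l(I) = 3 - (I + 205)*(I + I)/3 = 3 - (205 + I)*2*I/3 = 3 - 2*I*(205 + I)/3)
l(Y(-19)) - sqrt(U - 103130) = (3 - 410/3*(-2) - 2/3*(-2)**2) - sqrt(4294 - 103130) = (3 + 820/3 - 2/3*4) - sqrt(-98836) = (3 + 820/3 - 8/3) - 2*I*sqrt(24709) = 821/3 - 2*I*sqrt(24709)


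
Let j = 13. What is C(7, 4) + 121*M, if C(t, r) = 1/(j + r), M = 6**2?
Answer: 74053/17 ≈ 4356.1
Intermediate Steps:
M = 36
C(t, r) = 1/(13 + r)
C(7, 4) + 121*M = 1/(13 + 4) + 121*36 = 1/17 + 4356 = 74053/17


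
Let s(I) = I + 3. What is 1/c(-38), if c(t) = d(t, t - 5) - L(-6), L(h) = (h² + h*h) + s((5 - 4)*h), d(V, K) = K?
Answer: -1/112 ≈ -0.0089286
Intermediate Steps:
s(I) = 3 + I
L(h) = 3 + h + 2*h² (L(h) = (h² + h*h) + (3 + (5 - 4)*h) = (h² + h²) + (3 + 1*h) = 2*h² + (3 + h) = 3 + h + 2*h²)
c(t) = -74 + t (c(t) = (t - 5) - (3 - 6 + 2*(-6)²) = (-5 + t) - (3 - 6 + 2*36) = (-5 + t) - (3 - 6 + 72) = (-5 + t) - 1*69 = (-5 + t) - 69 = -74 + t)
1/c(-38) = 1/(-74 - 38) = 1/(-112) = -1/112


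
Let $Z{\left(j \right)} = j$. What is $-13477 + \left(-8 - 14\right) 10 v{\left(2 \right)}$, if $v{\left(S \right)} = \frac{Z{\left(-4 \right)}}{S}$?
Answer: $-13037$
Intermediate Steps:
$v{\left(S \right)} = - \frac{4}{S}$
$-13477 + \left(-8 - 14\right) 10 v{\left(2 \right)} = -13477 + \left(-8 - 14\right) 10 \left(- \frac{4}{2}\right) = -13477 + \left(-22\right) 10 \left(\left(-4\right) \frac{1}{2}\right) = -13477 - -440 = -13477 + 440 = -13037$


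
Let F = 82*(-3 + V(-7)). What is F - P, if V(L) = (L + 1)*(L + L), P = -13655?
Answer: 20297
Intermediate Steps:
V(L) = 2*L*(1 + L) (V(L) = (1 + L)*(2*L) = 2*L*(1 + L))
F = 6642 (F = 82*(-3 + 2*(-7)*(1 - 7)) = 82*(-3 + 2*(-7)*(-6)) = 82*(-3 + 84) = 82*81 = 6642)
F - P = 6642 - 1*(-13655) = 6642 + 13655 = 20297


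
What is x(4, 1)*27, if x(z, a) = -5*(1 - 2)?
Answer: 135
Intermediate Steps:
x(z, a) = 5 (x(z, a) = -5*(-1) = 5)
x(4, 1)*27 = 5*27 = 135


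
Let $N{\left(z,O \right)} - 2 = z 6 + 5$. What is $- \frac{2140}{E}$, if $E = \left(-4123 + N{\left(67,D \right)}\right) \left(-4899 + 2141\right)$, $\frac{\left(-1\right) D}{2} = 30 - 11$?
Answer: $- \frac{535}{2560803} \approx -0.00020892$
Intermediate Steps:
$D = -38$ ($D = - 2 \left(30 - 11\right) = \left(-2\right) 19 = -38$)
$N{\left(z,O \right)} = 7 + 6 z$ ($N{\left(z,O \right)} = 2 + \left(z 6 + 5\right) = 2 + \left(6 z + 5\right) = 2 + \left(5 + 6 z\right) = 7 + 6 z$)
$E = 10243212$ ($E = \left(-4123 + \left(7 + 6 \cdot 67\right)\right) \left(-4899 + 2141\right) = \left(-4123 + \left(7 + 402\right)\right) \left(-2758\right) = \left(-4123 + 409\right) \left(-2758\right) = \left(-3714\right) \left(-2758\right) = 10243212$)
$- \frac{2140}{E} = - \frac{2140}{10243212} = \left(-2140\right) \frac{1}{10243212} = - \frac{535}{2560803}$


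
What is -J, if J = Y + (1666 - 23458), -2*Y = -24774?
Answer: 9405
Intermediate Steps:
Y = 12387 (Y = -½*(-24774) = 12387)
J = -9405 (J = 12387 + (1666 - 23458) = 12387 - 21792 = -9405)
-J = -1*(-9405) = 9405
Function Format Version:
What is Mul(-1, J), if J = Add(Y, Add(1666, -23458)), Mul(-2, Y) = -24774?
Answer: 9405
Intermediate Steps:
Y = 12387 (Y = Mul(Rational(-1, 2), -24774) = 12387)
J = -9405 (J = Add(12387, Add(1666, -23458)) = Add(12387, -21792) = -9405)
Mul(-1, J) = Mul(-1, -9405) = 9405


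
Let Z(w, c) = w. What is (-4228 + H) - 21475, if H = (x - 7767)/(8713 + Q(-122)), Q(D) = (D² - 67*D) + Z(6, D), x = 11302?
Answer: -816760696/31777 ≈ -25703.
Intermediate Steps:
Q(D) = 6 + D² - 67*D (Q(D) = (D² - 67*D) + 6 = 6 + D² - 67*D)
H = 3535/31777 (H = (11302 - 7767)/(8713 + (6 + (-122)² - 67*(-122))) = 3535/(8713 + (6 + 14884 + 8174)) = 3535/(8713 + 23064) = 3535/31777 ≈ 0.11124)
(-4228 + H) - 21475 = (-4228 + 3535/31777) - 21475 = -134349621/31777 - 21475 = -816760696/31777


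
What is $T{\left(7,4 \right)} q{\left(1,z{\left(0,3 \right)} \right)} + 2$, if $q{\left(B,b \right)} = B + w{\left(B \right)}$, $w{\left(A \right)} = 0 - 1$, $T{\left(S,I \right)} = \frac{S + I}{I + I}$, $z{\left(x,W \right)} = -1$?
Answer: $2$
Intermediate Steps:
$T{\left(S,I \right)} = \frac{I + S}{2 I}$
$w{\left(A \right)} = -1$
$q{\left(B,b \right)} = -1 + B$ ($q{\left(B,b \right)} = B - 1 = -1 + B$)
$T{\left(7,4 \right)} q{\left(1,z{\left(0,3 \right)} \right)} + 2 = \frac{4 + 7}{2 \cdot 4} \left(-1 + 1\right) + 2 = \frac{1}{2} \cdot \frac{1}{4} \cdot 11 \cdot 0 + 2 = \frac{11}{8} \cdot 0 + 2 = 0 + 2 = 2$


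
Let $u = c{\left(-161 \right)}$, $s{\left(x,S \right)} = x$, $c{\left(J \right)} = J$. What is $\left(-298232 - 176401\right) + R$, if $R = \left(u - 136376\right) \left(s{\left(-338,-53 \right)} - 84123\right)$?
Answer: $11531576924$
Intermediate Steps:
$u = -161$
$R = 11532051557$ ($R = \left(-161 - 136376\right) \left(-338 - 84123\right) = - 136537 \left(-338 - 84123\right) = \left(-136537\right) \left(-84461\right) = 11532051557$)
$\left(-298232 - 176401\right) + R = \left(-298232 - 176401\right) + 11532051557 = -474633 + 11532051557 = 11531576924$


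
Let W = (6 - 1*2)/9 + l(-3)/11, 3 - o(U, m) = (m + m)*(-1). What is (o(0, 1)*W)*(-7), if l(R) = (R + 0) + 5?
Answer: -2170/99 ≈ -21.919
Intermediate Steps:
o(U, m) = 3 + 2*m (o(U, m) = 3 - (m + m)*(-1) = 3 - 2*m*(-1) = 3 - (-2)*m = 3 + 2*m)
l(R) = 5 + R (l(R) = R + 5 = 5 + R)
W = 62/99 (W = (6 - 1*2)/9 + (5 - 3)/11 = (6 - 2)*(⅑) + 2*(1/11) = 4*(⅑) + 2/11 = 4/9 + 2/11 = 62/99 ≈ 0.62626)
(o(0, 1)*W)*(-7) = ((3 + 2*1)*(62/99))*(-7) = ((3 + 2)*(62/99))*(-7) = (5*(62/99))*(-7) = (310/99)*(-7) = -2170/99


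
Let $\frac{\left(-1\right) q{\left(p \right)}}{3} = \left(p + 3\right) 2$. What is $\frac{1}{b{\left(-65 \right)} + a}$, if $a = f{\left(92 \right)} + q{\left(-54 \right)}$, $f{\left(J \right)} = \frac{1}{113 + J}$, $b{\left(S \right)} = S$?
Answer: $\frac{205}{49406} \approx 0.0041493$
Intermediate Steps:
$q{\left(p \right)} = -18 - 6 p$ ($q{\left(p \right)} = - 3 \left(p + 3\right) 2 = - 3 \left(3 + p\right) 2 = - 3 \left(6 + 2 p\right) = -18 - 6 p$)
$a = \frac{62731}{205}$ ($a = \frac{1}{113 + 92} - -306 = \frac{1}{205} + \left(-18 + 324\right) = \frac{1}{205} + 306 = \frac{62731}{205} \approx 306.0$)
$\frac{1}{b{\left(-65 \right)} + a} = \frac{1}{-65 + \frac{62731}{205}} = \frac{1}{\frac{49406}{205}} = \frac{205}{49406}$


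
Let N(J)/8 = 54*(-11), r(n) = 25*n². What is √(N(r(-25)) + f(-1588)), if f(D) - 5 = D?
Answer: I*√6335 ≈ 79.593*I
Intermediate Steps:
N(J) = -4752 (N(J) = 8*(54*(-11)) = 8*(-594) = -4752)
f(D) = 5 + D
√(N(r(-25)) + f(-1588)) = √(-4752 + (5 - 1588)) = √(-4752 - 1583) = √(-6335) = I*√6335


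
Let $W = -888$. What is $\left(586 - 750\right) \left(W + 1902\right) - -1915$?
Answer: $-164381$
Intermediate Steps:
$\left(586 - 750\right) \left(W + 1902\right) - -1915 = \left(586 - 750\right) \left(-888 + 1902\right) - -1915 = \left(-164\right) 1014 + 1915 = -166296 + 1915 = -164381$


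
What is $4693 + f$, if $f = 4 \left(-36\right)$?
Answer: $4549$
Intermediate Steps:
$f = -144$
$4693 + f = 4693 - 144 = 4549$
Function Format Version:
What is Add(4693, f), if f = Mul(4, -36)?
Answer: 4549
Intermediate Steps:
f = -144
Add(4693, f) = Add(4693, -144) = 4549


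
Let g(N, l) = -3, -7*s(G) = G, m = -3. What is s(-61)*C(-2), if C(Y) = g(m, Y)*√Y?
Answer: -183*I*√2/7 ≈ -36.972*I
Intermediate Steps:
s(G) = -G/7
C(Y) = -3*√Y
s(-61)*C(-2) = (-⅐*(-61))*(-3*I*√2) = 61*(-3*I*√2)/7 = -183*I*√2/7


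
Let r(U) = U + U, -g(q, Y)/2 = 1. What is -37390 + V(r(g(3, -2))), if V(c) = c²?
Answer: -37374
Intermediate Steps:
g(q, Y) = -2 (g(q, Y) = -2*1 = -2)
r(U) = 2*U
-37390 + V(r(g(3, -2))) = -37390 + (2*(-2))² = -37390 + (-4)² = -37390 + 16 = -37374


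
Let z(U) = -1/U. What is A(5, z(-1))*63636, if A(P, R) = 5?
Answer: 318180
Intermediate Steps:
A(5, z(-1))*63636 = 5*63636 = 318180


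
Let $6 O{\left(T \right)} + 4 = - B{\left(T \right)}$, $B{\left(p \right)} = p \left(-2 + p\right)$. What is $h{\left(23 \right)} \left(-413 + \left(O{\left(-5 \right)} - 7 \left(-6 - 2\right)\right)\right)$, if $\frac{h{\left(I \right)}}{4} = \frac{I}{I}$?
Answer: $-1454$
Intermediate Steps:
$h{\left(I \right)} = 4$ ($h{\left(I \right)} = 4 \frac{I}{I} = 4 \cdot 1 = 4$)
$O{\left(T \right)} = - \frac{2}{3} - \frac{T \left(-2 + T\right)}{6}$ ($O{\left(T \right)} = - \frac{2}{3} + \frac{\left(-1\right) T \left(-2 + T\right)}{6} = - \frac{2}{3} - \frac{T \left(-2 + T\right)}{6}$)
$h{\left(23 \right)} \left(-413 + \left(O{\left(-5 \right)} - 7 \left(-6 - 2\right)\right)\right) = 4 \left(-413 - \left(\frac{2}{3} + 7 \left(-6 - 2\right) - \frac{5 \left(-2 - 5\right)}{6}\right)\right) = 4 \left(-413 - \left(- \frac{166}{3} + \frac{35}{6}\right)\right) = 4 \left(-413 + \left(\left(- \frac{2}{3} - \frac{35}{6}\right) + 56\right)\right) = 4 \left(-413 + \left(- \frac{13}{2} + 56\right)\right) = 4 \left(-413 + \frac{99}{2}\right) = 4 \left(- \frac{727}{2}\right) = -1454$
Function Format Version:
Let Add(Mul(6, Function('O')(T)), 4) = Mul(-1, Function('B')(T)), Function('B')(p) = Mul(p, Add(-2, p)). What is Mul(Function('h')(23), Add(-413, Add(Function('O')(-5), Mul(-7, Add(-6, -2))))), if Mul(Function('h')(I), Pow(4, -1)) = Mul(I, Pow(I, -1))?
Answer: -1454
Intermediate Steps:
Function('h')(I) = 4 (Function('h')(I) = Mul(4, Mul(I, Pow(I, -1))) = Mul(4, 1) = 4)
Function('O')(T) = Add(Rational(-2, 3), Mul(Rational(-1, 6), T, Add(-2, T))) (Function('O')(T) = Add(Rational(-2, 3), Mul(Rational(1, 6), Mul(-1, Mul(T, Add(-2, T))))) = Add(Rational(-2, 3), Mul(Rational(1, 6), Mul(-1, T, Add(-2, T)))) = Add(Rational(-2, 3), Mul(Rational(-1, 6), T, Add(-2, T))))
Mul(Function('h')(23), Add(-413, Add(Function('O')(-5), Mul(-7, Add(-6, -2))))) = Mul(4, Add(-413, Add(Add(Rational(-2, 3), Mul(Rational(-1, 6), -5, Add(-2, -5))), Mul(-7, Add(-6, -2))))) = Mul(4, Add(-413, Add(Add(Rational(-2, 3), Mul(Rational(-1, 6), -5, -7)), Mul(-7, -8)))) = Mul(4, Add(-413, Add(Add(Rational(-2, 3), Rational(-35, 6)), 56))) = Mul(4, Add(-413, Add(Rational(-13, 2), 56))) = Mul(4, Add(-413, Rational(99, 2))) = Mul(4, Rational(-727, 2)) = -1454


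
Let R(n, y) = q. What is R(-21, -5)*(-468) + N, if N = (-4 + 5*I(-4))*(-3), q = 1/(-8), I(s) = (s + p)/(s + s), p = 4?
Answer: 141/2 ≈ 70.500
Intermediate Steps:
I(s) = (4 + s)/(2*s) (I(s) = (s + 4)/(s + s) = (4 + s)/((2*s)) = (4 + s)*(1/(2*s)) = (4 + s)/(2*s))
q = -⅛ ≈ -0.12500
R(n, y) = -⅛
N = 12 (N = (-4 + 5*((½)*(4 - 4)/(-4)))*(-3) = (-4 + 5*((½)*(-¼)*0))*(-3) = (-4 + 5*0)*(-3) = (-4 + 0)*(-3) = -4*(-3) = 12)
R(-21, -5)*(-468) + N = -⅛*(-468) + 12 = 117/2 + 12 = 141/2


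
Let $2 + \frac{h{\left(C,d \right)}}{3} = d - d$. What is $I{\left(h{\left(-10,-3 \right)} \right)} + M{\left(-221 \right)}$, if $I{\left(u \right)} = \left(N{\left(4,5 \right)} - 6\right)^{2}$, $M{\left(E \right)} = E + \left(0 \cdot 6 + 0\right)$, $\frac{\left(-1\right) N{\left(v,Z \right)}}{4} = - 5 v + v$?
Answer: $3143$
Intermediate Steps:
$h{\left(C,d \right)} = -6$ ($h{\left(C,d \right)} = -6 + 3 \left(d - d\right) = -6 + 3 \cdot 0 = -6 + 0 = -6$)
$N{\left(v,Z \right)} = 16 v$ ($N{\left(v,Z \right)} = - 4 \left(- 5 v + v\right) = - 4 \left(- 4 v\right) = 16 v$)
$M{\left(E \right)} = E$ ($M{\left(E \right)} = E + \left(0 + 0\right) = E + 0 = E$)
$I{\left(u \right)} = 3364$ ($I{\left(u \right)} = \left(16 \cdot 4 - 6\right)^{2} = \left(64 - 6\right)^{2} = 58^{2} = 3364$)
$I{\left(h{\left(-10,-3 \right)} \right)} + M{\left(-221 \right)} = 3364 - 221 = 3143$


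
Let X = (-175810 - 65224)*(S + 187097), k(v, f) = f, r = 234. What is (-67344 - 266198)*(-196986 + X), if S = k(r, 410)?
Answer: 15074683923091408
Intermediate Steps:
S = 410
X = -45195562238 (X = (-175810 - 65224)*(410 + 187097) = -241034*187507 = -45195562238)
(-67344 - 266198)*(-196986 + X) = (-67344 - 266198)*(-196986 - 45195562238) = -333542*(-45195759224) = 15074683923091408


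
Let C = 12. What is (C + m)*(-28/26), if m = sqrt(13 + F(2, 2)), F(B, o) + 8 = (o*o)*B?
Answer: -168/13 - 14*sqrt(13)/13 ≈ -16.806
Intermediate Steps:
F(B, o) = -8 + B*o**2 (F(B, o) = -8 + (o*o)*B = -8 + o**2*B = -8 + B*o**2)
m = sqrt(13) (m = sqrt(13 + (-8 + 2*2**2)) = sqrt(13 + (-8 + 2*4)) = sqrt(13 + (-8 + 8)) = sqrt(13 + 0) = sqrt(13) ≈ 3.6056)
(C + m)*(-28/26) = (12 + sqrt(13))*(-28/26) = (12 + sqrt(13))*(-28*1/26) = (12 + sqrt(13))*(-14/13) = -168/13 - 14*sqrt(13)/13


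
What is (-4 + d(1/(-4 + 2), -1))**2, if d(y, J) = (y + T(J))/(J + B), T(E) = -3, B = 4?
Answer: 961/36 ≈ 26.694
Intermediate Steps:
d(y, J) = (-3 + y)/(4 + J) (d(y, J) = (y - 3)/(J + 4) = (-3 + y)/(4 + J))
(-4 + d(1/(-4 + 2), -1))**2 = (-4 + (-3 + 1/(-4 + 2))/(4 - 1))**2 = (-4 + (-3 + 1/(-2))/3)**2 = (-4 + (-3 - 1/2)/3)**2 = (-4 + (1/3)*(-7/2))**2 = (-4 - 7/6)**2 = (-31/6)**2 = 961/36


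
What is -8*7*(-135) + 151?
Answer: 7711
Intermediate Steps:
-8*7*(-135) + 151 = -56*(-135) + 151 = 7560 + 151 = 7711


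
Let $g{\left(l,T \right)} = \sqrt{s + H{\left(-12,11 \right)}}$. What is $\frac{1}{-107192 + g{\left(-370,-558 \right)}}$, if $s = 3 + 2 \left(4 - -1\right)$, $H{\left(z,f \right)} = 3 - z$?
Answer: $- \frac{26798}{2872531209} - \frac{\sqrt{7}}{5745062418} \approx -9.3295 \cdot 10^{-6}$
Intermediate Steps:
$s = 13$ ($s = 3 + 2 \left(4 + 1\right) = 3 + 2 \cdot 5 = 3 + 10 = 13$)
$g{\left(l,T \right)} = 2 \sqrt{7}$ ($g{\left(l,T \right)} = \sqrt{13 + \left(3 - -12\right)} = \sqrt{13 + \left(3 + 12\right)} = \sqrt{13 + 15} = \sqrt{28} = 2 \sqrt{7}$)
$\frac{1}{-107192 + g{\left(-370,-558 \right)}} = \frac{1}{-107192 + 2 \sqrt{7}}$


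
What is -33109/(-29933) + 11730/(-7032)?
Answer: -19715267/35081476 ≈ -0.56199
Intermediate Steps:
-33109/(-29933) + 11730/(-7032) = -33109*(-1/29933) + 11730*(-1/7032) = 33109/29933 - 1955/1172 = -19715267/35081476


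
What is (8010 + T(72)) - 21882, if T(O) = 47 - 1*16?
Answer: -13841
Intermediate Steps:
T(O) = 31 (T(O) = 47 - 16 = 31)
(8010 + T(72)) - 21882 = (8010 + 31) - 21882 = 8041 - 21882 = -13841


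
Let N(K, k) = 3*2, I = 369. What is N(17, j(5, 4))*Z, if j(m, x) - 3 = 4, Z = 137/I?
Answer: 274/123 ≈ 2.2276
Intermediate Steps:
Z = 137/369 ≈ 0.37127
j(m, x) = 7 (j(m, x) = 3 + 4 = 7)
N(K, k) = 6
N(17, j(5, 4))*Z = 6*(137/369) = 274/123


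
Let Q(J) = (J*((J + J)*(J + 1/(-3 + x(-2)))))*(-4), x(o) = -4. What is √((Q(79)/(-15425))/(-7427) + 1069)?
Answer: √561178375293242653/22912295 ≈ 32.695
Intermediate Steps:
Q(J) = -8*J²*(-⅐ + J) (Q(J) = (J*((J + J)*(J + 1/(-3 - 4))))*(-4) = (J*((2*J)*(J + 1/(-7))))*(-4) = (J*((2*J)*(J - ⅐)))*(-4) = (J*((2*J)*(-⅐ + J)))*(-4) = (J*(2*J*(-⅐ + J)))*(-4) = (2*J²*(-⅐ + J))*(-4) = -8*J²*(-⅐ + J))
√((Q(79)/(-15425))/(-7427) + 1069) = √(((79²*(8/7 - 8*79))/(-15425))/(-7427) + 1069) = √(((6241*(8/7 - 632))*(-1/15425))*(-1/7427) + 1069) = √(((6241*(-4416/7))*(-1/15425))*(-1/7427) + 1069) = √(-27560256/7*(-1/15425)*(-1/7427) + 1069) = √((27560256/107975)*(-1/7427) + 1069) = √(-27560256/801930325 + 1069) = √(857235957169/801930325) = √561178375293242653/22912295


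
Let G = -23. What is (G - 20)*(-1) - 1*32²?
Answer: -981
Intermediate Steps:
(G - 20)*(-1) - 1*32² = (-23 - 20)*(-1) - 1*32² = -43*(-1) - 1*1024 = 43 - 1024 = -981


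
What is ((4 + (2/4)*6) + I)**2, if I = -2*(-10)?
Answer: 729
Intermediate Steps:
I = 20
((4 + (2/4)*6) + I)**2 = ((4 + (2/4)*6) + 20)**2 = ((4 + (2*(1/4))*6) + 20)**2 = ((4 + (1/2)*6) + 20)**2 = ((4 + 3) + 20)**2 = (7 + 20)**2 = 27**2 = 729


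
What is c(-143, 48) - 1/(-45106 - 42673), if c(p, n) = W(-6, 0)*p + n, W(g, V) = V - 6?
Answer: 79527775/87779 ≈ 906.00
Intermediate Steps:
W(g, V) = -6 + V
c(p, n) = n - 6*p (c(p, n) = (-6 + 0)*p + n = -6*p + n = n - 6*p)
c(-143, 48) - 1/(-45106 - 42673) = (48 - 6*(-143)) - 1/(-45106 - 42673) = (48 + 858) - 1/(-87779) = 906 - 1*(-1/87779) = 906 + 1/87779 = 79527775/87779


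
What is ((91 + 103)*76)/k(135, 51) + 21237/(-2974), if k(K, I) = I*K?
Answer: -102368089/20475990 ≈ -4.9994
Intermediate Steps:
((91 + 103)*76)/k(135, 51) + 21237/(-2974) = ((91 + 103)*76)/((51*135)) + 21237/(-2974) = (194*76)/6885 + 21237*(-1/2974) = 14744*(1/6885) - 21237/2974 = 14744/6885 - 21237/2974 = -102368089/20475990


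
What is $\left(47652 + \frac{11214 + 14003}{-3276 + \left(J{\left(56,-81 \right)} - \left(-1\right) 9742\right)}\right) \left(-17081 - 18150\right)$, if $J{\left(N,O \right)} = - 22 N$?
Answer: $- \frac{8787872141335}{5234} \approx -1.679 \cdot 10^{9}$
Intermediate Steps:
$\left(47652 + \frac{11214 + 14003}{-3276 + \left(J{\left(56,-81 \right)} - \left(-1\right) 9742\right)}\right) \left(-17081 - 18150\right) = \left(47652 + \frac{11214 + 14003}{-3276 - \left(1232 - 9742\right)}\right) \left(-17081 - 18150\right) = \left(47652 + \frac{25217}{-3276 - -8510}\right) \left(-35231\right) = \left(47652 + \frac{25217}{-3276 + \left(-1232 + 9742\right)}\right) \left(-35231\right) = \left(47652 + \frac{25217}{-3276 + 8510}\right) \left(-35231\right) = \left(47652 + \frac{25217}{5234}\right) \left(-35231\right) = \frac{249435785}{5234} \left(-35231\right) = - \frac{8787872141335}{5234}$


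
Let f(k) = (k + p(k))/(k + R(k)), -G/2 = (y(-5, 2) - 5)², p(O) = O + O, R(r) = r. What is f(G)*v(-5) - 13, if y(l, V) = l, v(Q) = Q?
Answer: -41/2 ≈ -20.500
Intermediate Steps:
p(O) = 2*O
G = -200 (G = -2*(-5 - 5)² = -2*(-10)² = -2*100 = -200)
f(k) = 3/2 (f(k) = (k + 2*k)/(k + k) = (3*k)/((2*k)) = (3*k)*(1/(2*k)) = 3/2)
f(G)*v(-5) - 13 = (3/2)*(-5) - 13 = -15/2 - 13 = -41/2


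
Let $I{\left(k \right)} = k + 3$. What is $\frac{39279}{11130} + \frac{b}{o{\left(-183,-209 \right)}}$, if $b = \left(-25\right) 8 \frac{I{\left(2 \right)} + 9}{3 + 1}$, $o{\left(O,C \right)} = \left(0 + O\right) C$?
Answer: $\frac{498170971}{141896370} \approx 3.5108$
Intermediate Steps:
$I{\left(k \right)} = 3 + k$
$o{\left(O,C \right)} = C O$ ($o{\left(O,C \right)} = O C = C O$)
$b = -700$ ($b = \left(-25\right) 8 \frac{\left(3 + 2\right) + 9}{3 + 1} = - 200 \frac{5 + 9}{4} = - 200 \cdot 14 \cdot \frac{1}{4} = \left(-200\right) \frac{7}{2} = -700$)
$\frac{39279}{11130} + \frac{b}{o{\left(-183,-209 \right)}} = \frac{39279}{11130} - \frac{700}{\left(-209\right) \left(-183\right)} = 39279 \cdot \frac{1}{11130} - \frac{700}{38247} = \frac{13093}{3710} - \frac{700}{38247} = \frac{498170971}{141896370}$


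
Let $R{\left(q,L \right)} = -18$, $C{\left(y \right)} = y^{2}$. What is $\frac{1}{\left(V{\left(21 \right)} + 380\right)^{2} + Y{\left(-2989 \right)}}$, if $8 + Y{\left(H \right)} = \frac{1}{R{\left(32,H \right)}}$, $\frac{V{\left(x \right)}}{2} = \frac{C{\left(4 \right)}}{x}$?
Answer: $\frac{882}{128377183} \approx 6.8704 \cdot 10^{-6}$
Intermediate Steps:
$V{\left(x \right)} = \frac{32}{x}$ ($V{\left(x \right)} = 2 \frac{4^{2}}{x} = 2 \frac{16}{x} = \frac{32}{x}$)
$Y{\left(H \right)} = - \frac{145}{18}$ ($Y{\left(H \right)} = -8 + \frac{1}{-18} = -8 - \frac{1}{18} = - \frac{145}{18}$)
$\frac{1}{\left(V{\left(21 \right)} + 380\right)^{2} + Y{\left(-2989 \right)}} = \frac{1}{\left(\frac{32}{21} + 380\right)^{2} - \frac{145}{18}} = \frac{1}{\left(\frac{8012}{21}\right)^{2} - \frac{145}{18}} = \frac{1}{\frac{64192144}{441} - \frac{145}{18}} = \frac{1}{\frac{128377183}{882}} = \frac{882}{128377183}$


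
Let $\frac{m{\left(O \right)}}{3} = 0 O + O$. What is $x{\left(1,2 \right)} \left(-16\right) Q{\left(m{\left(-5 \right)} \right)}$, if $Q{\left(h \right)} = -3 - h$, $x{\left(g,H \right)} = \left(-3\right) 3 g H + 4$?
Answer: $2688$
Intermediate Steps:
$x{\left(g,H \right)} = 4 - 9 H g$ ($x{\left(g,H \right)} = - 9 g H + 4 = - 9 H g + 4 = 4 - 9 H g$)
$m{\left(O \right)} = 3 O$ ($m{\left(O \right)} = 3 \left(0 O + O\right) = 3 \left(0 + O\right) = 3 O$)
$x{\left(1,2 \right)} \left(-16\right) Q{\left(m{\left(-5 \right)} \right)} = \left(4 - 18 \cdot 1\right) \left(-16\right) \left(-3 - 3 \left(-5\right)\right) = \left(4 - 18\right) \left(-16\right) \left(-3 - -15\right) = \left(-14\right) \left(-16\right) \left(-3 + 15\right) = 224 \cdot 12 = 2688$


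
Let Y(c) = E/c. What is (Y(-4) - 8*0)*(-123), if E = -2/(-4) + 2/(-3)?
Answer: -41/8 ≈ -5.1250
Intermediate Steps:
E = -⅙ (E = -2*(-¼) + 2*(-⅓) = ½ - ⅔ = -⅙ ≈ -0.16667)
Y(c) = -1/(6*c)
(Y(-4) - 8*0)*(-123) = (-⅙/(-4) - 8*0)*(-123) = (-⅙*(-¼) + 0)*(-123) = (1/24 + 0)*(-123) = (1/24)*(-123) = -41/8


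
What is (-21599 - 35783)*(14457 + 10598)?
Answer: -1437706010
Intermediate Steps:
(-21599 - 35783)*(14457 + 10598) = -57382*25055 = -1437706010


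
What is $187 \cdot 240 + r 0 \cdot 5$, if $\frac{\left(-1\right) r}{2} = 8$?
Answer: $44880$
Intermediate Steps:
$r = -16$ ($r = \left(-2\right) 8 = -16$)
$187 \cdot 240 + r 0 \cdot 5 = 187 \cdot 240 + \left(-16\right) 0 \cdot 5 = 44880 + 0 \cdot 5 = 44880 + 0 = 44880$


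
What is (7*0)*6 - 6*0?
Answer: 0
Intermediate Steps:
(7*0)*6 - 6*0 = 0*6 + 0 = 0 + 0 = 0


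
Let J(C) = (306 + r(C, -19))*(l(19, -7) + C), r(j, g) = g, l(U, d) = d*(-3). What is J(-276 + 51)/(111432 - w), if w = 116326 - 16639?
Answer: -19516/3915 ≈ -4.9849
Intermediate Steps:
l(U, d) = -3*d
w = 99687
J(C) = 6027 + 287*C (J(C) = (306 - 19)*(-3*(-7) + C) = 287*(21 + C) = 6027 + 287*C)
J(-276 + 51)/(111432 - w) = (6027 + 287*(-276 + 51))/(111432 - 1*99687) = (6027 + 287*(-225))/(111432 - 99687) = (6027 - 64575)/11745 = -58548*1/11745 = -19516/3915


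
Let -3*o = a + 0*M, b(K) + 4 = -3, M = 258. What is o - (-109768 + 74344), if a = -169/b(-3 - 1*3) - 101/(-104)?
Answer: 77347733/2184 ≈ 35416.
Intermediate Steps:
b(K) = -7 (b(K) = -4 - 3 = -7)
a = 18283/728 (a = -169/(-7) - 101/(-104) = -169*(-⅐) - 101*(-1/104) = 169/7 + 101/104 = 18283/728 ≈ 25.114)
o = -18283/2184 (o = -(18283/728 + 0*258)/3 = -(18283/728 + 0)/3 = -⅓*18283/728 = -18283/2184 ≈ -8.3713)
o - (-109768 + 74344) = -18283/2184 - (-109768 + 74344) = -18283/2184 - 1*(-35424) = -18283/2184 + 35424 = 77347733/2184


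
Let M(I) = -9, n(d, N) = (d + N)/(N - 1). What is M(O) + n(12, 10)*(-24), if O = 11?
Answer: -203/3 ≈ -67.667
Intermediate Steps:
n(d, N) = (N + d)/(-1 + N)
M(O) + n(12, 10)*(-24) = -9 + ((10 + 12)/(-1 + 10))*(-24) = -9 + (22/9)*(-24) = -9 - 176/3 = -203/3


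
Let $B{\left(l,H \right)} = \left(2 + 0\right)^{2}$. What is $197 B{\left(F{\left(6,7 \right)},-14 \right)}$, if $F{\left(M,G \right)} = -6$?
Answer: $788$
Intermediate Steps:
$B{\left(l,H \right)} = 4$ ($B{\left(l,H \right)} = 2^{2} = 4$)
$197 B{\left(F{\left(6,7 \right)},-14 \right)} = 197 \cdot 4 = 788$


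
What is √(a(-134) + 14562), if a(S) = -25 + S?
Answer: √14403 ≈ 120.01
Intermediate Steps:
√(a(-134) + 14562) = √((-25 - 134) + 14562) = √(-159 + 14562) = √14403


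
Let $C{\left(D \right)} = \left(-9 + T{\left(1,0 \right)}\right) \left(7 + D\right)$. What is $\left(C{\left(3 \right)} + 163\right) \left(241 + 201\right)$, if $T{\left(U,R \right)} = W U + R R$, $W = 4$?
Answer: $49946$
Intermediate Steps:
$T{\left(U,R \right)} = R^{2} + 4 U$ ($T{\left(U,R \right)} = 4 U + R R = 4 U + R^{2} = R^{2} + 4 U$)
$C{\left(D \right)} = -35 - 5 D$ ($C{\left(D \right)} = \left(-9 + \left(0^{2} + 4 \cdot 1\right)\right) \left(7 + D\right) = \left(-9 + \left(0 + 4\right)\right) \left(7 + D\right) = \left(-9 + 4\right) \left(7 + D\right) = - 5 \left(7 + D\right) = -35 - 5 D$)
$\left(C{\left(3 \right)} + 163\right) \left(241 + 201\right) = \left(\left(-35 - 15\right) + 163\right) \left(241 + 201\right) = \left(\left(-35 - 15\right) + 163\right) 442 = \left(-50 + 163\right) 442 = 113 \cdot 442 = 49946$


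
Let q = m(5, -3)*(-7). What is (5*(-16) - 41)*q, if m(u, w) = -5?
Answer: -4235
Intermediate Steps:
q = 35 (q = -5*(-7) = 35)
(5*(-16) - 41)*q = (5*(-16) - 41)*35 = (-80 - 41)*35 = -121*35 = -4235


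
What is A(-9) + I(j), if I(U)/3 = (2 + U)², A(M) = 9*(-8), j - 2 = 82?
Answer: 22116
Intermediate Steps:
j = 84 (j = 2 + 82 = 84)
A(M) = -72
I(U) = 3*(2 + U)²
A(-9) + I(j) = -72 + 3*(2 + 84)² = -72 + 3*86² = -72 + 3*7396 = -72 + 22188 = 22116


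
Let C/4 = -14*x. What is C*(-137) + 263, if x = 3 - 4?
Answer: -7409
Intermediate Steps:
x = -1
C = 56 (C = 4*(-14*(-1)) = 4*14 = 56)
C*(-137) + 263 = 56*(-137) + 263 = -7672 + 263 = -7409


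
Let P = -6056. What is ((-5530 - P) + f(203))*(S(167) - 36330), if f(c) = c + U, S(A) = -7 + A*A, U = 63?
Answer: -6690816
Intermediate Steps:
S(A) = -7 + A²
f(c) = 63 + c (f(c) = c + 63 = 63 + c)
((-5530 - P) + f(203))*(S(167) - 36330) = ((-5530 - 1*(-6056)) + (63 + 203))*((-7 + 167²) - 36330) = ((-5530 + 6056) + 266)*((-7 + 27889) - 36330) = (526 + 266)*(27882 - 36330) = 792*(-8448) = -6690816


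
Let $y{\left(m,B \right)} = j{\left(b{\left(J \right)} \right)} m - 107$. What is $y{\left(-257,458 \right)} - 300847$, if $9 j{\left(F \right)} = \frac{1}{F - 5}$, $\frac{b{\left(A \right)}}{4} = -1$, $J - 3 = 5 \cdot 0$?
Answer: $- \frac{24377017}{81} \approx -3.0095 \cdot 10^{5}$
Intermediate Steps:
$J = 3$ ($J = 3 + 5 \cdot 0 = 3 + 0 = 3$)
$b{\left(A \right)} = -4$ ($b{\left(A \right)} = 4 \left(-1\right) = -4$)
$j{\left(F \right)} = \frac{1}{9 \left(-5 + F\right)}$ ($j{\left(F \right)} = \frac{1}{9 \left(F - 5\right)} = \frac{1}{9 \left(-5 + F\right)}$)
$y{\left(m,B \right)} = -107 - \frac{m}{81}$ ($y{\left(m,B \right)} = \frac{1}{9 \left(-5 - 4\right)} m - 107 = \frac{1}{9 \left(-9\right)} m - 107 = \frac{1}{9} \left(- \frac{1}{9}\right) m - 107 = - \frac{m}{81} - 107 = -107 - \frac{m}{81}$)
$y{\left(-257,458 \right)} - 300847 = \left(-107 - - \frac{257}{81}\right) - 300847 = \left(-107 + \frac{257}{81}\right) - 300847 = - \frac{8410}{81} - 300847 = - \frac{24377017}{81}$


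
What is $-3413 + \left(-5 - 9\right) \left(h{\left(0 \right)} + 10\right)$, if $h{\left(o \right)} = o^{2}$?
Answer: $-3553$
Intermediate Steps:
$-3413 + \left(-5 - 9\right) \left(h{\left(0 \right)} + 10\right) = -3413 + \left(-5 - 9\right) \left(0^{2} + 10\right) = -3413 - 14 \left(0 + 10\right) = -3413 - 140 = -3553$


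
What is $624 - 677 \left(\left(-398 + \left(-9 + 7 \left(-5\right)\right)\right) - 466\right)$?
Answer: $615340$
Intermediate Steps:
$624 - 677 \left(\left(-398 + \left(-9 + 7 \left(-5\right)\right)\right) - 466\right) = 624 - 677 \left(\left(-398 - 44\right) - 466\right) = 624 - 677 \left(-442 - 466\right) = 624 - -614716 = 624 + 614716 = 615340$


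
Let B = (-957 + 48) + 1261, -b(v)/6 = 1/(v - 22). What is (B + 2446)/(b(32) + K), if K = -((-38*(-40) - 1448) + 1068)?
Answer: -13990/5703 ≈ -2.4531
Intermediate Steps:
b(v) = -6/(-22 + v) (b(v) = -6/(v - 22) = -6/(-22 + v))
B = 352 (B = -909 + 1261 = 352)
K = -1140 (K = -((1520 - 1448) + 1068) = -(72 + 1068) = -1*1140 = -1140)
(B + 2446)/(b(32) + K) = (352 + 2446)/(-6/(-22 + 32) - 1140) = 2798/(-6/10 - 1140) = 2798/(-6*⅒ - 1140) = 2798/(-⅗ - 1140) = 2798/(-5703/5) = 2798*(-5/5703) = -13990/5703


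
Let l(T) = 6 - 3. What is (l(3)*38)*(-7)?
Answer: -798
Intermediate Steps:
l(T) = 3
(l(3)*38)*(-7) = (3*38)*(-7) = 114*(-7) = -798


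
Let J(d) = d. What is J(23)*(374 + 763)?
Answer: 26151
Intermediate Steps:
J(23)*(374 + 763) = 23*(374 + 763) = 23*1137 = 26151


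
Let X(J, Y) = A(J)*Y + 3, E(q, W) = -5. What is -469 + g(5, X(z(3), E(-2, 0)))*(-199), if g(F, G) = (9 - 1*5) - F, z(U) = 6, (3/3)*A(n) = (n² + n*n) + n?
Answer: -270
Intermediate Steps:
A(n) = n + 2*n² (A(n) = (n² + n*n) + n = (n² + n²) + n = 2*n² + n = n + 2*n²)
X(J, Y) = 3 + J*Y*(1 + 2*J) (X(J, Y) = (J*(1 + 2*J))*Y + 3 = J*Y*(1 + 2*J) + 3 = 3 + J*Y*(1 + 2*J))
g(F, G) = 4 - F (g(F, G) = (9 - 5) - F = 4 - F)
-469 + g(5, X(z(3), E(-2, 0)))*(-199) = -469 + (4 - 1*5)*(-199) = -469 + (4 - 5)*(-199) = -469 - 1*(-199) = -469 + 199 = -270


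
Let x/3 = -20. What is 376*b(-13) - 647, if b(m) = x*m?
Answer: 292633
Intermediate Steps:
x = -60 (x = 3*(-20) = -60)
b(m) = -60*m
376*b(-13) - 647 = 376*(-60*(-13)) - 647 = 376*780 - 647 = 293280 - 647 = 292633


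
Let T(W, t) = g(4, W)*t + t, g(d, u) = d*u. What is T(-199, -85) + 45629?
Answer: 113204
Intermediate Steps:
T(W, t) = t + 4*W*t (T(W, t) = (4*W)*t + t = 4*W*t + t = t + 4*W*t)
T(-199, -85) + 45629 = -85*(1 + 4*(-199)) + 45629 = -85*(1 - 796) + 45629 = -85*(-795) + 45629 = 67575 + 45629 = 113204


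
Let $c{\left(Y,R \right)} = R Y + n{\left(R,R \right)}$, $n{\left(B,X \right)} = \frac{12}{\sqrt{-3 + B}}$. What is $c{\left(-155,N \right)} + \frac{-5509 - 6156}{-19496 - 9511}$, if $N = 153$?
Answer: $- \frac{687889340}{29007} + \frac{2 \sqrt{6}}{5} \approx -23714.0$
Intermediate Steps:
$n{\left(B,X \right)} = \frac{12}{\sqrt{-3 + B}}$
$c{\left(Y,R \right)} = \frac{12}{\sqrt{-3 + R}} + R Y$ ($c{\left(Y,R \right)} = R Y + \frac{12}{\sqrt{-3 + R}} = \frac{12}{\sqrt{-3 + R}} + R Y$)
$c{\left(-155,N \right)} + \frac{-5509 - 6156}{-19496 - 9511} = \left(\frac{12}{\sqrt{-3 + 153}} + 153 \left(-155\right)\right) + \frac{-5509 - 6156}{-19496 - 9511} = \left(\frac{12}{5 \sqrt{6}} - 23715\right) - \frac{11665}{-29007} = \left(12 \frac{\sqrt{6}}{30} - 23715\right) - - \frac{11665}{29007} = \left(\frac{2 \sqrt{6}}{5} - 23715\right) + \frac{11665}{29007} = \left(-23715 + \frac{2 \sqrt{6}}{5}\right) + \frac{11665}{29007} = - \frac{687889340}{29007} + \frac{2 \sqrt{6}}{5}$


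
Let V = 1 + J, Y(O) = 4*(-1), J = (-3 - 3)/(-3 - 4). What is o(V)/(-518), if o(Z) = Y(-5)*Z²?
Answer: 338/12691 ≈ 0.026633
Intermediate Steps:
J = 6/7 (J = -6/(-7) = -6*(-⅐) = 6/7 ≈ 0.85714)
Y(O) = -4
V = 13/7 (V = 1 + 6/7 = 13/7 ≈ 1.8571)
o(Z) = -4*Z²
o(V)/(-518) = -4*(13/7)²/(-518) = -4*169/49*(-1/518) = -676/49*(-1/518) = 338/12691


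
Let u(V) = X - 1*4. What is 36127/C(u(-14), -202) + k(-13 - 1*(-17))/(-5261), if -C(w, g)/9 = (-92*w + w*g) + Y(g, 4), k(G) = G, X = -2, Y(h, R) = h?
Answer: -190120379/73959138 ≈ -2.5706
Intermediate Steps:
u(V) = -6 (u(V) = -2 - 1*4 = -2 - 4 = -6)
C(w, g) = -9*g + 828*w - 9*g*w (C(w, g) = -9*((-92*w + w*g) + g) = -9*((-92*w + g*w) + g) = -9*(g - 92*w + g*w) = -9*g + 828*w - 9*g*w)
36127/C(u(-14), -202) + k(-13 - 1*(-17))/(-5261) = 36127/(-9*(-202) + 828*(-6) - 9*(-202)*(-6)) + (-13 - 1*(-17))/(-5261) = 36127/(1818 - 4968 - 10908) + (-13 + 17)*(-1/5261) = 36127/(-14058) + 4*(-1/5261) = 36127*(-1/14058) - 4/5261 = -36127/14058 - 4/5261 = -190120379/73959138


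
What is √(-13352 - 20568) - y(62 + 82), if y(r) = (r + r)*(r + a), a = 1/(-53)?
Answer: -2197728/53 + 8*I*√530 ≈ -41467.0 + 184.17*I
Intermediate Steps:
a = -1/53 ≈ -0.018868
y(r) = 2*r*(-1/53 + r) (y(r) = (r + r)*(r - 1/53) = (2*r)*(-1/53 + r) = 2*r*(-1/53 + r))
√(-13352 - 20568) - y(62 + 82) = √(-13352 - 20568) - 2*(62 + 82)*(-1 + 53*(62 + 82))/53 = √(-33920) - 2*144*(-1 + 53*144)/53 = 8*I*√530 - 2*144*(-1 + 7632)/53 = 8*I*√530 - 2*144*7631/53 = 8*I*√530 - 1*2197728/53 = 8*I*√530 - 2197728/53 = -2197728/53 + 8*I*√530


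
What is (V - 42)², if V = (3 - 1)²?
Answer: 1444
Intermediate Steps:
V = 4 (V = 2² = 4)
(V - 42)² = (4 - 42)² = (-38)² = 1444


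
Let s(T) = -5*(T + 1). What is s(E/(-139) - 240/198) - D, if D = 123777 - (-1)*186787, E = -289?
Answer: -1424599888/4587 ≈ -3.1057e+5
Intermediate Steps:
s(T) = -5 - 5*T (s(T) = -5*(1 + T) = -5 - 5*T)
D = 310564 (D = 123777 - 1*(-186787) = 123777 + 186787 = 310564)
s(E/(-139) - 240/198) - D = (-5 - 5*(-289/(-139) - 240/198)) - 1*310564 = (-5 - 5*(-289*(-1/139) - 240*1/198)) - 310564 = (-5 - 5*(289/139 - 40/33)) - 310564 = (-5 - 5*3977/4587) - 310564 = (-5 - 19885/4587) - 310564 = -42820/4587 - 310564 = -1424599888/4587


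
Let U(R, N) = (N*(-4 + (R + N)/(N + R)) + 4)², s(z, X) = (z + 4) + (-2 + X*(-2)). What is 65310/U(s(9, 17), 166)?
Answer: 32655/122018 ≈ 0.26762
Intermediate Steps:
s(z, X) = 2 + z - 2*X (s(z, X) = (4 + z) + (-2 - 2*X) = 2 + z - 2*X)
U(R, N) = (4 - 3*N)² (U(R, N) = (N*(-4 + (N + R)/(N + R)) + 4)² = (N*(-4 + 1) + 4)² = (N*(-3) + 4)² = (-3*N + 4)² = (4 - 3*N)²)
65310/U(s(9, 17), 166) = 65310/(16 - 24*166 + 9*166²) = 65310/(16 - 3984 + 9*27556) = 65310/(16 - 3984 + 248004) = 65310/244036 = 65310*(1/244036) = 32655/122018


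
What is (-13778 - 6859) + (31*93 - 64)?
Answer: -17818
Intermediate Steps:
(-13778 - 6859) + (31*93 - 64) = -20637 + (2883 - 64) = -20637 + 2819 = -17818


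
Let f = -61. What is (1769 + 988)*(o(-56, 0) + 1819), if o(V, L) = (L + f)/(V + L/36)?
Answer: 281007225/56 ≈ 5.0180e+6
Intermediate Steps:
o(V, L) = (-61 + L)/(V + L/36) (o(V, L) = (L - 61)/(V + L/36) = (-61 + L)/(V + L*(1/36)) = (-61 + L)/(V + L/36))
(1769 + 988)*(o(-56, 0) + 1819) = (1769 + 988)*(36*(-61 + 0)/(0 + 36*(-56)) + 1819) = 2757*(36*(-61)/(0 - 2016) + 1819) = 2757*(36*(-61)/(-2016) + 1819) = 2757*(36*(-1/2016)*(-61) + 1819) = 2757*(61/56 + 1819) = 2757*(101925/56) = 281007225/56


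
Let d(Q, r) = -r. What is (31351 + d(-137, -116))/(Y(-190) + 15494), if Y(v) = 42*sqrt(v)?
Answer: 243774849/120199598 - 660807*I*sqrt(190)/120199598 ≈ 2.0281 - 0.075779*I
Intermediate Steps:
(31351 + d(-137, -116))/(Y(-190) + 15494) = (31351 - 1*(-116))/(42*sqrt(-190) + 15494) = (31351 + 116)/(42*(I*sqrt(190)) + 15494) = 31467/(42*I*sqrt(190) + 15494) = 31467/(15494 + 42*I*sqrt(190))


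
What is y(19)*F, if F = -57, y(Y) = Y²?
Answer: -20577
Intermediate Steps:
y(19)*F = 19²*(-57) = 361*(-57) = -20577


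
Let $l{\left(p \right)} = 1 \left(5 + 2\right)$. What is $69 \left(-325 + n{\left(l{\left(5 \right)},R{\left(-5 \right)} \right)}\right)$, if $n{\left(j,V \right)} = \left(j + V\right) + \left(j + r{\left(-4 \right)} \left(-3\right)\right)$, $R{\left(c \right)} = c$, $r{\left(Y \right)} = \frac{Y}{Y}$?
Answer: $-22011$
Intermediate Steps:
$l{\left(p \right)} = 7$ ($l{\left(p \right)} = 1 \cdot 7 = 7$)
$r{\left(Y \right)} = 1$
$n{\left(j,V \right)} = -3 + V + 2 j$ ($n{\left(j,V \right)} = \left(j + V\right) + \left(j + 1 \left(-3\right)\right) = \left(V + j\right) + \left(j - 3\right) = \left(V + j\right) + \left(-3 + j\right) = -3 + V + 2 j$)
$69 \left(-325 + n{\left(l{\left(5 \right)},R{\left(-5 \right)} \right)}\right) = 69 \left(-325 - -6\right) = 69 \left(-325 + 6\right) = 69 \left(-319\right) = -22011$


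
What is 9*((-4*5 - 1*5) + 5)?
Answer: -180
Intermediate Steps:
9*((-4*5 - 1*5) + 5) = 9*((-20 - 5) + 5) = 9*(-25 + 5) = 9*(-20) = -180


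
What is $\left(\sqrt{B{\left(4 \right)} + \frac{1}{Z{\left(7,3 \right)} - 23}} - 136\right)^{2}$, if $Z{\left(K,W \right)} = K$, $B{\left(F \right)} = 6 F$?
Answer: $\frac{\left(544 - \sqrt{383}\right)^{2}}{16} \approx 17189.0$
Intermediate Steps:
$\left(\sqrt{B{\left(4 \right)} + \frac{1}{Z{\left(7,3 \right)} - 23}} - 136\right)^{2} = \left(\sqrt{6 \cdot 4 + \frac{1}{7 - 23}} - 136\right)^{2} = \left(\sqrt{24 + \frac{1}{-16}} - 136\right)^{2} = \left(\sqrt{24 - \frac{1}{16}} - 136\right)^{2} = \left(\sqrt{\frac{383}{16}} - 136\right)^{2} = \left(\frac{\sqrt{383}}{4} - 136\right)^{2} = \left(-136 + \frac{\sqrt{383}}{4}\right)^{2}$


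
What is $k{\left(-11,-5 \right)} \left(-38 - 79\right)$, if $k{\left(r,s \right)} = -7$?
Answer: $819$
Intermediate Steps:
$k{\left(-11,-5 \right)} \left(-38 - 79\right) = - 7 \left(-38 - 79\right) = \left(-7\right) \left(-117\right) = 819$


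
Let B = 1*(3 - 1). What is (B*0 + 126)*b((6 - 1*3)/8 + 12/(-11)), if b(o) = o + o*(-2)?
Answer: 3969/44 ≈ 90.205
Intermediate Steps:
B = 2 (B = 1*2 = 2)
b(o) = -o (b(o) = o - 2*o = -o)
(B*0 + 126)*b((6 - 1*3)/8 + 12/(-11)) = (2*0 + 126)*(-((6 - 1*3)/8 + 12/(-11))) = (0 + 126)*(-((6 - 3)*(⅛) + 12*(-1/11))) = 126*(-(3*(⅛) - 12/11)) = 126*(-(3/8 - 12/11)) = 126*(-1*(-63/88)) = 126*(63/88) = 3969/44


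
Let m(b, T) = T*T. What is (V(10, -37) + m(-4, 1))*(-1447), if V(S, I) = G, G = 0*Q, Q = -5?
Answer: -1447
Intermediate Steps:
m(b, T) = T**2
G = 0 (G = 0*(-5) = 0)
V(S, I) = 0
(V(10, -37) + m(-4, 1))*(-1447) = (0 + 1**2)*(-1447) = (0 + 1)*(-1447) = 1*(-1447) = -1447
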